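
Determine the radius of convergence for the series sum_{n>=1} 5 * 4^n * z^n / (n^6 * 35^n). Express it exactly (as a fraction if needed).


Step 1: General term a_n = 5 * 4^n / (n^6 * 35^n)
Step 2: By the root test, |a_n|^(1/n) = 5^(1/n) * 4 / (n^(6/n) * 35) -> 4/35 as n -> infinity (since 5^(1/n) -> 1 and n^(6/n) -> 1)
Step 3: R = 1/lim|a_n|^(1/n) = 35/4

35/4


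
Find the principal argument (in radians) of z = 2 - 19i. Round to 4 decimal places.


Step 1: z = 2 - 19i
Step 2: arg(z) = atan2(-19, 2)
Step 3: arg(z) = -1.4659

-1.4659


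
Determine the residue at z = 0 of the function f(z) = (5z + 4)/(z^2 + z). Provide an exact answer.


Step 1: Q(z) = z^2 + z = (z)(z + 1)
Step 2: Q'(z) = 2z + 1
Step 3: Q'(0) = 1, P(0) = 4
Step 4: Res = P(0)/Q'(0) = 4/1 = 4

4


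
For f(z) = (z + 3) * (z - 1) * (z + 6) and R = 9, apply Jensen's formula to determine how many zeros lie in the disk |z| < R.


Jensen's formula: (1/2pi)*integral log|f(Re^it)|dt = log|f(0)| + sum_{|a_k|<R} log(R/|a_k|)
Step 1: f(0) = 3 * (-1) * 6 = -18
Step 2: log|f(0)| = log|-3| + log|1| + log|-6| = 2.8904
Step 3: Zeros inside |z| < 9: -3, 1, -6
Step 4: Jensen sum = log(9/3) + log(9/1) + log(9/6) = 3.7013
Step 5: n(R) = number of terms in the Jensen sum = count of zeros inside |z| < 9 = 3

3


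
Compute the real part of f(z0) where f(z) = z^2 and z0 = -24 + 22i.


Step 1: z0 = -24 + 22i
Step 2: z0^2 = (-24)^2 - 22^2 - 1056i
Step 3: real part = 576 - 484 = 92

92


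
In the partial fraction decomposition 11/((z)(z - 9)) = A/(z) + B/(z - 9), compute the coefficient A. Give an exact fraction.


Step 1: Multiply both sides by (z) and set z = 0
Step 2: A = 11 / (0 - 9)
Step 3: A = 11 / (-9)
Step 4: A = -11/9

-11/9


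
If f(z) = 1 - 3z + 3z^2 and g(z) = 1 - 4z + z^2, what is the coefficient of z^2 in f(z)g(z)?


Step 1: z^2 term in f*g comes from: (1)*(z^2) + (-3z)*(-4z) + (3z^2)*(1)
Step 2: = 1 + 12 + 3
Step 3: = 16

16


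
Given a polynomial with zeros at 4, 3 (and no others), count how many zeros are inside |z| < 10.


Step 1: Check each root:
  z = 4: |4| = 4 < 10
  z = 3: |3| = 3 < 10
Step 2: Count = 2

2


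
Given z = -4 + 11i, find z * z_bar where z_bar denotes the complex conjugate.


Step 1: conj(z) = -4 - 11i
Step 2: z * conj(z) = (-4)^2 + 11^2
Step 3: = 16 + 121 = 137

137


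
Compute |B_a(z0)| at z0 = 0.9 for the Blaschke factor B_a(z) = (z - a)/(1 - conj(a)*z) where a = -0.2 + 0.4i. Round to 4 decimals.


Step 1: Numerator z0 - a = 0.9 - (-0.2 + 0.4i) = 1.1 - 0.4i
Step 2: Denominator 1 - conj(a)*z0 = 1 - (-0.2 - 0.4i)*0.9 = 1.18 + 0.36i
Step 3: |z0 - a|^2 = 1.1^2 + (-0.4)^2 = 1.37; |1 - conj(a)*z0|^2 = 1.18^2 + 0.36^2 = 1.522
Step 4: |B_a(0.9)| = sqrt(1.37 / 1.522) = sqrt(0.900131)
Step 5: = 0.9488

0.9488


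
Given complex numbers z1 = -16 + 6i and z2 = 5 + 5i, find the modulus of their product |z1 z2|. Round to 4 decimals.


Step 1: |z1| = sqrt((-16)^2 + 6^2) = sqrt(292)
Step 2: |z2| = sqrt(5^2 + 5^2) = sqrt(50)
Step 3: |z1*z2| = |z1|*|z2| = sqrt(292) * sqrt(50) = sqrt(292 * 50) = sqrt(14600)
Step 4: = 120.8305

120.8305


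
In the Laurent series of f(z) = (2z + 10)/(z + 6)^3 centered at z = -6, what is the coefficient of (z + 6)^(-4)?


Step 1: Write the numerator in powers of (z + 6): 2z + 10 = 2(z + 6) + (2*(-6) + 10) = 2(z + 6) - 2
Step 2: Divide by (z + 6)^3: f(z) = -2(z + 6)^(-3) + 2(z + 6)^(-2)
Step 3: This finite sum is the Laurent series of f about z = -6.
Step 4: Only the powers -3 and -2 appear, so the coefficient of (z + 6)^(-4) = 0

0


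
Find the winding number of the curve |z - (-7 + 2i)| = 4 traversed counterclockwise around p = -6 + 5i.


Step 1: Center c = (-7, 2), radius = 4
Step 2: |p - c|^2 = 1^2 + 3^2 = 10
Step 3: r^2 = 16
Step 4: |p-c| < r so winding number = 1

1


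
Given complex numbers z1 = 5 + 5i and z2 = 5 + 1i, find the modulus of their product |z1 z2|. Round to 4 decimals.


Step 1: |z1| = sqrt(5^2 + 5^2) = sqrt(50)
Step 2: |z2| = sqrt(5^2 + 1^2) = sqrt(26)
Step 3: |z1*z2| = |z1|*|z2| = sqrt(50) * sqrt(26) = sqrt(50 * 26) = sqrt(1300)
Step 4: = 36.0555

36.0555


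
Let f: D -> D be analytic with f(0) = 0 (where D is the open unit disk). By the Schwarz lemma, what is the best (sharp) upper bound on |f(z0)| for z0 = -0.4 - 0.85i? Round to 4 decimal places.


Step 1: Schwarz lemma: if f: D -> D is analytic with f(0) = 0, then |f(z)| <= |z| for all z in D, and this is sharp (f(z) = z).
Step 2: |z0|^2 = (-0.4)^2 + (-0.85)^2 = 0.8825
Step 3: |z0| = sqrt(0.8825) = 0.939415
Step 4: Best bound = |z0| = 0.9394

0.9394


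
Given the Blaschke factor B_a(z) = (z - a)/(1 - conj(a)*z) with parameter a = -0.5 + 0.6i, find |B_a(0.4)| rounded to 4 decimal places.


Step 1: Numerator z0 - a = 0.4 - (-0.5 + 0.6i) = 0.9 - 0.6i
Step 2: Denominator 1 - conj(a)*z0 = 1 - (-0.5 - 0.6i)*0.4 = 1.2 + 0.24i
Step 3: |z0 - a|^2 = 0.9^2 + (-0.6)^2 = 1.17; |1 - conj(a)*z0|^2 = 1.2^2 + 0.24^2 = 1.4976
Step 4: |B_a(0.4)| = sqrt(1.17 / 1.4976) = sqrt(0.78125)
Step 5: = 0.8839

0.8839


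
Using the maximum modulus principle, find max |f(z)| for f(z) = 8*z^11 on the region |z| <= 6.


Step 1: On |z| = 6, |f(z)| = 8 * |z|^11 = 8 * 6^11
Step 2: By maximum modulus principle, maximum is on boundary.
Step 3: Maximum = 8 * 362797056 = 2902376448

2902376448


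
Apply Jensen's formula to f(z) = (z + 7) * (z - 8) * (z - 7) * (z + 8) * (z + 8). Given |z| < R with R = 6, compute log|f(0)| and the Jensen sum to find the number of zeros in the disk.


Jensen's formula: (1/2pi)*integral log|f(Re^it)|dt = log|f(0)| + sum_{|a_k|<R} log(R/|a_k|)
Step 1: f(0) = 7 * (-8) * (-7) * 8 * 8 = 25088
Step 2: log|f(0)| = log|-7| + log|8| + log|7| + log|-8| + log|-8| = 10.1301
Step 3: Zeros inside |z| < 6: none
Step 4: Jensen sum = (empty sum) = 0
Step 5: n(R) = number of terms in the Jensen sum = count of zeros inside |z| < 6 = 0

0


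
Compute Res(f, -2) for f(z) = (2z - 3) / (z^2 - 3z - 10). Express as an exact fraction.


Step 1: Q(z) = z^2 - 3z - 10 = (z + 2)(z - 5)
Step 2: Q'(z) = 2z - 3
Step 3: Q'(-2) = -7, P(-2) = -7
Step 4: Res = P(-2)/Q'(-2) = -7/(-7) = 1

1


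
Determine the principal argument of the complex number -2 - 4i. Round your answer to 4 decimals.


Step 1: z = -2 - 4i
Step 2: arg(z) = atan2(-4, -2)
Step 3: arg(z) = -2.0344

-2.0344


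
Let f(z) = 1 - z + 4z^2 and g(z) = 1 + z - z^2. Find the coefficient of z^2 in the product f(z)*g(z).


Step 1: z^2 term in f*g comes from: (1)*(-z^2) + (-z)*(z) + (4z^2)*(1)
Step 2: = -1 - 1 + 4
Step 3: = 2

2


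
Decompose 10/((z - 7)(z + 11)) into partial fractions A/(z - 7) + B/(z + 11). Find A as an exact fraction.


Step 1: Multiply both sides by (z - 7) and set z = 7
Step 2: A = 10 / (7 + 11)
Step 3: A = 10 / 18
Step 4: A = 5/9

5/9


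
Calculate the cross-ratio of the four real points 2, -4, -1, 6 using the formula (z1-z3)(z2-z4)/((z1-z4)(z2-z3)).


Step 1: (z1-z3)(z2-z4) = 3 * (-10) = -30
Step 2: (z1-z4)(z2-z3) = (-4) * (-3) = 12
Step 3: Cross-ratio = -30/12 = -5/2

-5/2


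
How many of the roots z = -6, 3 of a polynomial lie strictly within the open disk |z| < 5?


Step 1: Check each root:
  z = -6: |-6| = 6 >= 5
  z = 3: |3| = 3 < 5
Step 2: Count = 1

1


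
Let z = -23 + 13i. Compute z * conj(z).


Step 1: conj(z) = -23 - 13i
Step 2: z * conj(z) = (-23)^2 + 13^2
Step 3: = 529 + 169 = 698

698


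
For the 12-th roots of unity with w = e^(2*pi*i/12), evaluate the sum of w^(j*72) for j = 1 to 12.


Step 1: The sum sum_{j=1}^{n} w^(k*j) equals n if n | k, else 0.
Step 2: Here n = 12, k = 72
Step 3: Does n divide k? 12 | 72 -> True
Step 4: Sum = 12

12


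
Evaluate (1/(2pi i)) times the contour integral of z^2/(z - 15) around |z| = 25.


Step 1: f(z) = z^2, a = 15 is inside |z| = 25
Step 2: By Cauchy integral formula: (1/(2pi*i)) * integral = f(a)
Step 3: f(15) = 15^2 = 225

225


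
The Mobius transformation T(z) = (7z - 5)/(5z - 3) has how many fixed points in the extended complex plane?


Step 1: Fixed points satisfy T(z) = z
Step 2: 5z^2 - 10z + 5 = 0
Step 3: Discriminant = (-10)^2 - 4*5*5 = 0
Step 4: Number of fixed points = 1

1


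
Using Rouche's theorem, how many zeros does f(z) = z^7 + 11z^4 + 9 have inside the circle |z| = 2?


Step 1: On |z| = 2 the three terms have sizes |z^7| = 2^7 = 128, |11z^4| = 11*2^4 = 176, |9| = 9
Step 2: The dominant term is g(z) = 11z^4; let h(z) = z^7 + 9 so f = g + h
Step 3: On |z| = 2: |g| = 176 and |h| <= 128 + 9 = 137
Step 4: Since 176 > 137, |h| < |g| on |z| = 2, so by Rouche f has the same number of zeros as g inside |z| < 2
Step 5: g(z) = 11z^4 has 4 zeros (at the origin, multiplicity 4) inside |z| < 2. Answer = 4

4


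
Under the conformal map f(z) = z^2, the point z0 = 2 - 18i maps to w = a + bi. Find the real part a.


Step 1: z0 = 2 - 18i
Step 2: z0^2 = 2^2 - (-18)^2 - 72i
Step 3: real part = 4 - 324 = -320

-320


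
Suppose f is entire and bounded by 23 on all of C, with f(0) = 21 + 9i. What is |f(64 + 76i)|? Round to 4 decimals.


Step 1: By Liouville's theorem, a bounded entire function is constant.
Step 2: f(z) = f(0) = 21 + 9i for all z.
Step 3: |f(w)| = |21 + 9i| = sqrt(441 + 81)
Step 4: = 22.8473

22.8473


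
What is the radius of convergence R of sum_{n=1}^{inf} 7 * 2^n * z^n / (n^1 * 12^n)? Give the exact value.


Step 1: General term a_n = 7 * 2^n / (n^1 * 12^n)
Step 2: By the root test, |a_n|^(1/n) = 7^(1/n) * 2 / (n^(1/n) * 12) -> 2/12 as n -> infinity (since 7^(1/n) -> 1 and n^(1/n) -> 1)
Step 3: R = 1/lim|a_n|^(1/n) = 12/2 = 6

6


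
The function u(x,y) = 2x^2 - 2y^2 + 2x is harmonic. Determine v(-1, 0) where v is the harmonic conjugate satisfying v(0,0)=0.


Step 1: v_x = -u_y = 4y + 0
Step 2: v_y = u_x = 4x + 2
Step 3: v = 4xy + 2y + C
Step 4: v(0,0) = 0 => C = 0
Step 5: v(-1, 0) = 0

0


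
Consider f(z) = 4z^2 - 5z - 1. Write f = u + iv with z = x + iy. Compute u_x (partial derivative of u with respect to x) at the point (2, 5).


Step 1: f(z) = 4(x+iy)^2 - 5(x+iy) - 1
Step 2: u = 4(x^2 - y^2) - 5x - 1
Step 3: u_x = 8x - 5
Step 4: At (2, 5): u_x = 16 - 5 = 11

11


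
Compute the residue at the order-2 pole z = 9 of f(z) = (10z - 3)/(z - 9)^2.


Step 1: Pole of order 2 at z = 9
Step 2: Res = lim d/dz [(z - 9)^2 * f(z)] as z -> 9
Step 3: (z - 9)^2 * f(z) = 10z - 3
Step 4: d/dz[10z - 3] = 10

10


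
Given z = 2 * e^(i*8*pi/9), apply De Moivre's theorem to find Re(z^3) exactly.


Step 1: By De Moivre's theorem, z^3 = 2^3 * e^(i*3*8*pi/9) = 8 * (cos(8*pi/3) + i*sin(8*pi/3))
Step 2: |z|^3 = 2^3 = 8
Step 3: Reduce the angle mod 2*pi: 8*pi/3 - 2*pi = 2*pi/3
Step 4: cos(2*pi/3) = -1/2
Step 5: Re(z^3) = 8 * (-1/2) = -4

-4


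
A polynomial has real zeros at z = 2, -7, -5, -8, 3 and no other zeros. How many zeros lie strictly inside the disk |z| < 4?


Step 1: Check each root:
  z = 2: |2| = 2 < 4
  z = -7: |-7| = 7 >= 4
  z = -5: |-5| = 5 >= 4
  z = -8: |-8| = 8 >= 4
  z = 3: |3| = 3 < 4
Step 2: Count = 2

2


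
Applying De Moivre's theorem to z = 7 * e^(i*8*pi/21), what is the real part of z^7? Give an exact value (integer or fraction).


Step 1: By De Moivre's theorem, z^7 = 7^7 * e^(i*7*8*pi/21) = 823543 * (cos(8*pi/3) + i*sin(8*pi/3))
Step 2: |z|^7 = 7^7 = 823543
Step 3: Reduce the angle mod 2*pi: 8*pi/3 - 2*pi = 2*pi/3
Step 4: cos(2*pi/3) = -1/2
Step 5: Re(z^7) = 823543 * (-1/2) = -823543/2

-823543/2


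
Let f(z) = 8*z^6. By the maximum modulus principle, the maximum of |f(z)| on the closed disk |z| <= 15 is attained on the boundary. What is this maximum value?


Step 1: On |z| = 15, |f(z)| = 8 * |z|^6 = 8 * 15^6
Step 2: By maximum modulus principle, maximum is on boundary.
Step 3: Maximum = 8 * 11390625 = 91125000

91125000


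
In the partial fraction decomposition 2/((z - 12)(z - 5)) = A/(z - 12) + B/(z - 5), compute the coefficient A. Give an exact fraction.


Step 1: Multiply both sides by (z - 12) and set z = 12
Step 2: A = 2 / (12 - 5)
Step 3: A = 2 / 7
Step 4: A = 2/7

2/7


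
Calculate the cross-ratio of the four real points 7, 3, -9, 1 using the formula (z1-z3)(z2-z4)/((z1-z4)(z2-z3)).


Step 1: (z1-z3)(z2-z4) = 16 * 2 = 32
Step 2: (z1-z4)(z2-z3) = 6 * 12 = 72
Step 3: Cross-ratio = 32/72 = 4/9

4/9


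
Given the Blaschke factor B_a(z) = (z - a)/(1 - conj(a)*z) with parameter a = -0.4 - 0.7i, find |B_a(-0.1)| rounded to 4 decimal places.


Step 1: Numerator z0 - a = -0.1 - (-0.4 - 0.7i) = 0.3 + 0.7i
Step 2: Denominator 1 - conj(a)*z0 = 1 - (-0.4 + 0.7i)*(-0.1) = 0.96 + 0.07i
Step 3: |z0 - a|^2 = 0.3^2 + 0.7^2 = 0.58; |1 - conj(a)*z0|^2 = 0.96^2 + 0.07^2 = 0.9265
Step 4: |B_a(-0.1)| = sqrt(0.58 / 0.9265) = sqrt(0.626012)
Step 5: = 0.7912

0.7912


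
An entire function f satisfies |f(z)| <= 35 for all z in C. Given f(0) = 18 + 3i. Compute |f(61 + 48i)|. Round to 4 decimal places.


Step 1: By Liouville's theorem, a bounded entire function is constant.
Step 2: f(z) = f(0) = 18 + 3i for all z.
Step 3: |f(w)| = |18 + 3i| = sqrt(324 + 9)
Step 4: = 18.2483

18.2483


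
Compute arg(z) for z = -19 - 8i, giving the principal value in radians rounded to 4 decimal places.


Step 1: z = -19 - 8i
Step 2: arg(z) = atan2(-8, -19)
Step 3: arg(z) = -2.7431

-2.7431


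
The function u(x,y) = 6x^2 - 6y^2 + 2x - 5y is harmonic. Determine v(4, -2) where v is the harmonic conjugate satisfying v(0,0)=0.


Step 1: v_x = -u_y = 12y + 5
Step 2: v_y = u_x = 12x + 2
Step 3: v = 12xy + 5x + 2y + C
Step 4: v(0,0) = 0 => C = 0
Step 5: v(4, -2) = -80

-80


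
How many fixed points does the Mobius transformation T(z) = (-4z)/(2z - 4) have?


Step 1: Fixed points satisfy T(z) = z
Step 2: 2z^2 = 0
Step 3: Discriminant = 0^2 - 4*2*0 = 0
Step 4: Number of fixed points = 1

1


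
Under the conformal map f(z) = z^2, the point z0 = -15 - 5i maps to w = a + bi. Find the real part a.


Step 1: z0 = -15 - 5i
Step 2: z0^2 = (-15)^2 - (-5)^2 + 150i
Step 3: real part = 225 - 25 = 200

200


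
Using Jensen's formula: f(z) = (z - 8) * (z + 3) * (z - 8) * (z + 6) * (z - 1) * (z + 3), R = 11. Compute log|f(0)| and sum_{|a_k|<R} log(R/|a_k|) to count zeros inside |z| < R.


Jensen's formula: (1/2pi)*integral log|f(Re^it)|dt = log|f(0)| + sum_{|a_k|<R} log(R/|a_k|)
Step 1: f(0) = (-8) * 3 * (-8) * 6 * (-1) * 3 = -3456
Step 2: log|f(0)| = log|8| + log|-3| + log|8| + log|-6| + log|1| + log|-3| = 8.1479
Step 3: Zeros inside |z| < 11: 8, -3, 8, -6, 1, -3
Step 4: Jensen sum = log(11/8) + log(11/3) + log(11/8) + log(11/6) + log(11/1) + log(11/3) = 6.2395
Step 5: n(R) = number of terms in the Jensen sum = count of zeros inside |z| < 11 = 6

6


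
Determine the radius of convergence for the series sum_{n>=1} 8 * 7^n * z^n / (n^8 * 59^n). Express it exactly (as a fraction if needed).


Step 1: General term a_n = 8 * 7^n / (n^8 * 59^n)
Step 2: By the root test, |a_n|^(1/n) = 8^(1/n) * 7 / (n^(8/n) * 59) -> 7/59 as n -> infinity (since 8^(1/n) -> 1 and n^(8/n) -> 1)
Step 3: R = 1/lim|a_n|^(1/n) = 59/7

59/7


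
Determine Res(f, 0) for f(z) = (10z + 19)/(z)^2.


Step 1: Pole of order 2 at z = 0
Step 2: Res = lim d/dz [(z)^2 * f(z)] as z -> 0
Step 3: (z)^2 * f(z) = 10z + 19
Step 4: d/dz[10z + 19] = 10

10


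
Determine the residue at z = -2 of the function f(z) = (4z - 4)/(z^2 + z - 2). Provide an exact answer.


Step 1: Q(z) = z^2 + z - 2 = (z + 2)(z - 1)
Step 2: Q'(z) = 2z + 1
Step 3: Q'(-2) = -3, P(-2) = -12
Step 4: Res = P(-2)/Q'(-2) = -12/(-3) = 4

4


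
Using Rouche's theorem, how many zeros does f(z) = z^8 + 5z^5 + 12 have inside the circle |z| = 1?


Step 1: On |z| = 1 the three terms have sizes |z^8| = 1^8 = 1, |5z^5| = 5*1^5 = 5, |12| = 12
Step 2: The dominant term is g(z) = 12; let h(z) = z^8 + 5z^5 so f = g + h
Step 3: On |z| = 1: |g| = 12 and |h| <= 1 + 5 = 6
Step 4: Since 12 > 6, |h| < |g| on |z| = 1, so by Rouche f has the same number of zeros as g inside |z| < 1
Step 5: g(z) = 12 is a nonzero constant with no zeros inside |z| < 1. Answer = 0

0


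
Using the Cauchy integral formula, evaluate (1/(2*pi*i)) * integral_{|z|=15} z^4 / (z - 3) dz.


Step 1: f(z) = z^4, a = 3 is inside |z| = 15
Step 2: By Cauchy integral formula: (1/(2pi*i)) * integral = f(a)
Step 3: f(3) = 3^4 = 81

81


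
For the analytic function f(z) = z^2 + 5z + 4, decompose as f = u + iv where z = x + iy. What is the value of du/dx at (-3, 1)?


Step 1: f(z) = (x+iy)^2 + 5(x+iy) + 4
Step 2: u = (x^2 - y^2) + 5x + 4
Step 3: u_x = 2x + 5
Step 4: At (-3, 1): u_x = -6 + 5 = -1

-1


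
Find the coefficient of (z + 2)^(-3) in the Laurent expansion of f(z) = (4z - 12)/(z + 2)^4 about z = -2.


Step 1: Write the numerator in powers of (z + 2): 4z - 12 = 4(z + 2) + (4*(-2) - 12) = 4(z + 2) - 20
Step 2: Divide by (z + 2)^4: f(z) = -20(z + 2)^(-4) + 4(z + 2)^(-3)
Step 3: This finite sum is the Laurent series of f about z = -2.
Step 4: Coefficient of (z + 2)^(-3) = coefficient of (z + 2) in the re-centred numerator = 4

4


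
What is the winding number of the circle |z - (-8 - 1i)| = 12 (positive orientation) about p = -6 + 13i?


Step 1: Center c = (-8, -1), radius = 12
Step 2: |p - c|^2 = 2^2 + 14^2 = 200
Step 3: r^2 = 144
Step 4: |p-c| > r so winding number = 0

0


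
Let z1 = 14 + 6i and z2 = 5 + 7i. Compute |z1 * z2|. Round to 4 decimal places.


Step 1: |z1| = sqrt(14^2 + 6^2) = sqrt(232)
Step 2: |z2| = sqrt(5^2 + 7^2) = sqrt(74)
Step 3: |z1*z2| = |z1|*|z2| = sqrt(232) * sqrt(74) = sqrt(232 * 74) = sqrt(17168)
Step 4: = 131.0267

131.0267


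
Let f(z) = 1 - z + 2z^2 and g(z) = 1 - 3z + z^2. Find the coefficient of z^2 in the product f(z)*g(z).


Step 1: z^2 term in f*g comes from: (1)*(z^2) + (-z)*(-3z) + (2z^2)*(1)
Step 2: = 1 + 3 + 2
Step 3: = 6

6


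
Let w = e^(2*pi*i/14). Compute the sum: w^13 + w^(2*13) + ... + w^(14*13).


Step 1: The sum sum_{j=1}^{n} w^(k*j) equals n if n | k, else 0.
Step 2: Here n = 14, k = 13
Step 3: Does n divide k? 14 | 13 -> False
Step 4: Sum = 0

0


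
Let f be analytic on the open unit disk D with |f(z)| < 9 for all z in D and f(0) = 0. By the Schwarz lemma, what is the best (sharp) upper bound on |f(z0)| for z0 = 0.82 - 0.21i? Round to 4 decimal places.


Step 1: g = f/9 maps D -> D with g(0) = 0, so by the Schwarz lemma |g(z)| <= |z|, i.e. |f(z)| <= 9|z|; this is sharp (f(z) = 9z).
Step 2: |z0|^2 = 0.82^2 + (-0.21)^2 = 0.7165
Step 3: |z0| = sqrt(0.7165) = 0.846463
Step 4: Best bound = 9 * |z0| = 9 * 0.846463 = 7.6182

7.6182


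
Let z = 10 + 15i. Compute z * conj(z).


Step 1: conj(z) = 10 - 15i
Step 2: z * conj(z) = 10^2 + 15^2
Step 3: = 100 + 225 = 325

325


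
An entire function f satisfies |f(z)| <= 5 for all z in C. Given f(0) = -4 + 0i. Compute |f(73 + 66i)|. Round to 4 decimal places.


Step 1: By Liouville's theorem, a bounded entire function is constant.
Step 2: f(z) = f(0) = -4 + 0i for all z.
Step 3: |f(w)| = |-4 + 0i| = sqrt(16 + 0)
Step 4: = 4.0

4.0


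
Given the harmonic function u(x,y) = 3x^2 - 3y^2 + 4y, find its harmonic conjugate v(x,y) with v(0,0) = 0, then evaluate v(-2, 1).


Step 1: v_x = -u_y = 6y - 4
Step 2: v_y = u_x = 6x + 0
Step 3: v = 6xy - 4x + C
Step 4: v(0,0) = 0 => C = 0
Step 5: v(-2, 1) = -4

-4


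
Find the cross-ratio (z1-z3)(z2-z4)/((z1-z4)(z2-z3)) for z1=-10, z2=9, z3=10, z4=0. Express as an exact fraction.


Step 1: (z1-z3)(z2-z4) = (-20) * 9 = -180
Step 2: (z1-z4)(z2-z3) = (-10) * (-1) = 10
Step 3: Cross-ratio = -180/10 = -18

-18


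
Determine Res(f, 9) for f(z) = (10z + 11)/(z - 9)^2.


Step 1: Pole of order 2 at z = 9
Step 2: Res = lim d/dz [(z - 9)^2 * f(z)] as z -> 9
Step 3: (z - 9)^2 * f(z) = 10z + 11
Step 4: d/dz[10z + 11] = 10

10


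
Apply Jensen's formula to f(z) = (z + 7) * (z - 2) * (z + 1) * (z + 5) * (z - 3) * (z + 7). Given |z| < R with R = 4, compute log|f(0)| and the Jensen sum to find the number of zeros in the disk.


Jensen's formula: (1/2pi)*integral log|f(Re^it)|dt = log|f(0)| + sum_{|a_k|<R} log(R/|a_k|)
Step 1: f(0) = 7 * (-2) * 1 * 5 * (-3) * 7 = 1470
Step 2: log|f(0)| = log|-7| + log|2| + log|-1| + log|-5| + log|3| + log|-7| = 7.293
Step 3: Zeros inside |z| < 4: 2, -1, 3
Step 4: Jensen sum = log(4/2) + log(4/1) + log(4/3) = 2.3671
Step 5: n(R) = number of terms in the Jensen sum = count of zeros inside |z| < 4 = 3

3


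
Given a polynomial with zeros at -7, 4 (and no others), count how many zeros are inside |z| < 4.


Step 1: Check each root:
  z = -7: |-7| = 7 >= 4
  z = 4: |4| = 4 >= 4
Step 2: Count = 0

0


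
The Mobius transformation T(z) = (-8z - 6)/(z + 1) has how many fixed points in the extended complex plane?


Step 1: Fixed points satisfy T(z) = z
Step 2: z^2 + 9z + 6 = 0
Step 3: Discriminant = 9^2 - 4*1*6 = 57
Step 4: Number of fixed points = 2

2


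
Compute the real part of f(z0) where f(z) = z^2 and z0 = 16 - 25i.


Step 1: z0 = 16 - 25i
Step 2: z0^2 = 16^2 - (-25)^2 - 800i
Step 3: real part = 256 - 625 = -369

-369


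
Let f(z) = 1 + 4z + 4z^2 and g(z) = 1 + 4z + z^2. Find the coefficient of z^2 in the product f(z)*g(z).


Step 1: z^2 term in f*g comes from: (1)*(z^2) + (4z)*(4z) + (4z^2)*(1)
Step 2: = 1 + 16 + 4
Step 3: = 21

21


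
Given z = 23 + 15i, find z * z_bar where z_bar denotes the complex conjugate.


Step 1: conj(z) = 23 - 15i
Step 2: z * conj(z) = 23^2 + 15^2
Step 3: = 529 + 225 = 754

754


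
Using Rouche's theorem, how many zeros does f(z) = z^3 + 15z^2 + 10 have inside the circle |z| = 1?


Step 1: On |z| = 1 the three terms have sizes |z^3| = 1^3 = 1, |15z^2| = 15*1^2 = 15, |10| = 10
Step 2: The dominant term is g(z) = 15z^2; let h(z) = z^3 + 10 so f = g + h
Step 3: On |z| = 1: |g| = 15 and |h| <= 1 + 10 = 11
Step 4: Since 15 > 11, |h| < |g| on |z| = 1, so by Rouche f has the same number of zeros as g inside |z| < 1
Step 5: g(z) = 15z^2 has 2 zeros (at the origin, multiplicity 2) inside |z| < 1. Answer = 2

2


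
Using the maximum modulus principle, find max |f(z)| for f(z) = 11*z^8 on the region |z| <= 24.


Step 1: On |z| = 24, |f(z)| = 11 * |z|^8 = 11 * 24^8
Step 2: By maximum modulus principle, maximum is on boundary.
Step 3: Maximum = 11 * 110075314176 = 1210828455936

1210828455936


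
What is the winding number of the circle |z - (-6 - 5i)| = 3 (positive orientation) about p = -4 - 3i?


Step 1: Center c = (-6, -5), radius = 3
Step 2: |p - c|^2 = 2^2 + 2^2 = 8
Step 3: r^2 = 9
Step 4: |p-c| < r so winding number = 1

1


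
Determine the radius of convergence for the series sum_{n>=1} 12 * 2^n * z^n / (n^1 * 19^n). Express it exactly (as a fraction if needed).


Step 1: General term a_n = 12 * 2^n / (n^1 * 19^n)
Step 2: By the root test, |a_n|^(1/n) = 12^(1/n) * 2 / (n^(1/n) * 19) -> 2/19 as n -> infinity (since 12^(1/n) -> 1 and n^(1/n) -> 1)
Step 3: R = 1/lim|a_n|^(1/n) = 19/2

19/2


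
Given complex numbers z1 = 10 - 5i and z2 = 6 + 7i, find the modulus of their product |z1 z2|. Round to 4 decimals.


Step 1: |z1| = sqrt(10^2 + (-5)^2) = sqrt(125)
Step 2: |z2| = sqrt(6^2 + 7^2) = sqrt(85)
Step 3: |z1*z2| = |z1|*|z2| = sqrt(125) * sqrt(85) = sqrt(125 * 85) = sqrt(10625)
Step 4: = 103.0776

103.0776


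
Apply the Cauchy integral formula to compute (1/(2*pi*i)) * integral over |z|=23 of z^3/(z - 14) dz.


Step 1: f(z) = z^3, a = 14 is inside |z| = 23
Step 2: By Cauchy integral formula: (1/(2pi*i)) * integral = f(a)
Step 3: f(14) = 14^3 = 2744

2744


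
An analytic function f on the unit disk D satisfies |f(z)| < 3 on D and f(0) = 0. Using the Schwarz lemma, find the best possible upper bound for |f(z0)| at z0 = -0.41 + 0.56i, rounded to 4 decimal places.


Step 1: g = f/3 maps D -> D with g(0) = 0, so by the Schwarz lemma |g(z)| <= |z|, i.e. |f(z)| <= 3|z|; this is sharp (f(z) = 3z).
Step 2: |z0|^2 = (-0.41)^2 + 0.56^2 = 0.4817
Step 3: |z0| = sqrt(0.4817) = 0.694046
Step 4: Best bound = 3 * |z0| = 3 * 0.694046 = 2.0821

2.0821


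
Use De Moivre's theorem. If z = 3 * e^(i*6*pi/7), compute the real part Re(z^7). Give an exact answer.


Step 1: By De Moivre's theorem, z^7 = 3^7 * e^(i*7*6*pi/7) = 2187 * (cos(6*pi) + i*sin(6*pi))
Step 2: |z|^7 = 3^7 = 2187
Step 3: Reduce the angle mod 2*pi: 6*pi - 6*pi = 0
Step 4: cos(0) = 1
Step 5: Re(z^7) = 2187 * 1 = 2187

2187


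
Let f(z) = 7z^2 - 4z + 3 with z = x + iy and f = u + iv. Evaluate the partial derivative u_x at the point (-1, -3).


Step 1: f(z) = 7(x+iy)^2 - 4(x+iy) + 3
Step 2: u = 7(x^2 - y^2) - 4x + 3
Step 3: u_x = 14x - 4
Step 4: At (-1, -3): u_x = -14 - 4 = -18

-18


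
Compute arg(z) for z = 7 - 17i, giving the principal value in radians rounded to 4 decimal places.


Step 1: z = 7 - 17i
Step 2: arg(z) = atan2(-17, 7)
Step 3: arg(z) = -1.1802

-1.1802


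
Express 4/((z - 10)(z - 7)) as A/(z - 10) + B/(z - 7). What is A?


Step 1: Multiply both sides by (z - 10) and set z = 10
Step 2: A = 4 / (10 - 7)
Step 3: A = 4 / 3
Step 4: A = 4/3

4/3


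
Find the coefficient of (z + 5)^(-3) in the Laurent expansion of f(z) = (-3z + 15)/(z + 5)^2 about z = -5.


Step 1: Write the numerator in powers of (z + 5): -3z + 15 = -3(z + 5) + (-3*(-5) + 15) = -3(z + 5) + 30
Step 2: Divide by (z + 5)^2: f(z) = 30(z + 5)^(-2) - 3(z + 5)^(-1)
Step 3: This finite sum is the Laurent series of f about z = -5.
Step 4: Only the powers -2 and -1 appear, so the coefficient of (z + 5)^(-3) = 0

0


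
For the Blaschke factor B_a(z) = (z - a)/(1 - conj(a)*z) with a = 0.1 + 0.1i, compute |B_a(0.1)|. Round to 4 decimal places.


Step 1: Numerator z0 - a = 0.1 - (0.1 + 0.1i) = 0 - 0.1i
Step 2: Denominator 1 - conj(a)*z0 = 1 - (0.1 - 0.1i)*0.1 = 0.99 + 0.01i
Step 3: |z0 - a|^2 = 0^2 + (-0.1)^2 = 0.01; |1 - conj(a)*z0|^2 = 0.99^2 + 0.01^2 = 0.9802
Step 4: |B_a(0.1)| = sqrt(0.01 / 0.9802) = sqrt(0.010202)
Step 5: = 0.101

0.101


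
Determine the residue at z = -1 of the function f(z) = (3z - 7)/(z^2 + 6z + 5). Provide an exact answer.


Step 1: Q(z) = z^2 + 6z + 5 = (z + 1)(z + 5)
Step 2: Q'(z) = 2z + 6
Step 3: Q'(-1) = 4, P(-1) = -10
Step 4: Res = P(-1)/Q'(-1) = -10/4 = -5/2

-5/2


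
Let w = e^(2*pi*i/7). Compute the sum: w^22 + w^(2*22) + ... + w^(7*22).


Step 1: The sum sum_{j=1}^{n} w^(k*j) equals n if n | k, else 0.
Step 2: Here n = 7, k = 22
Step 3: Does n divide k? 7 | 22 -> False
Step 4: Sum = 0

0


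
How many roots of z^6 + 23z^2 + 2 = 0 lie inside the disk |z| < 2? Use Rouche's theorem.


Step 1: On |z| = 2 the three terms have sizes |z^6| = 2^6 = 64, |23z^2| = 23*2^2 = 92, |2| = 2
Step 2: The dominant term is g(z) = 23z^2; let h(z) = z^6 + 2 so f = g + h
Step 3: On |z| = 2: |g| = 92 and |h| <= 64 + 2 = 66
Step 4: Since 92 > 66, |h| < |g| on |z| = 2, so by Rouche f has the same number of zeros as g inside |z| < 2
Step 5: g(z) = 23z^2 has 2 zeros (at the origin, multiplicity 2) inside |z| < 2. Answer = 2

2


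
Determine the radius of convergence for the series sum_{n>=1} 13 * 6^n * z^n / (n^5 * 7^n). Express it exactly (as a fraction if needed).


Step 1: General term a_n = 13 * 6^n / (n^5 * 7^n)
Step 2: By the root test, |a_n|^(1/n) = 13^(1/n) * 6 / (n^(5/n) * 7) -> 6/7 as n -> infinity (since 13^(1/n) -> 1 and n^(5/n) -> 1)
Step 3: R = 1/lim|a_n|^(1/n) = 7/6

7/6


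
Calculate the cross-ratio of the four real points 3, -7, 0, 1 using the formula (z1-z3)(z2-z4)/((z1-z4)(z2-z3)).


Step 1: (z1-z3)(z2-z4) = 3 * (-8) = -24
Step 2: (z1-z4)(z2-z3) = 2 * (-7) = -14
Step 3: Cross-ratio = 24/14 = 12/7

12/7


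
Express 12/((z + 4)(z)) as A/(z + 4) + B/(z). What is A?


Step 1: Multiply both sides by (z + 4) and set z = -4
Step 2: A = 12 / (-4 - 0)
Step 3: A = 12 / (-4)
Step 4: A = -3

-3


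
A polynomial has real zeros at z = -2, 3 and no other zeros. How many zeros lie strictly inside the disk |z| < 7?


Step 1: Check each root:
  z = -2: |-2| = 2 < 7
  z = 3: |3| = 3 < 7
Step 2: Count = 2

2


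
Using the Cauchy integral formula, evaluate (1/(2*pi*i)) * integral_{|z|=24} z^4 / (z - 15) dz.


Step 1: f(z) = z^4, a = 15 is inside |z| = 24
Step 2: By Cauchy integral formula: (1/(2pi*i)) * integral = f(a)
Step 3: f(15) = 15^4 = 50625

50625


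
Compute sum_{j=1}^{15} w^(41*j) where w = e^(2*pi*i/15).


Step 1: The sum sum_{j=1}^{n} w^(k*j) equals n if n | k, else 0.
Step 2: Here n = 15, k = 41
Step 3: Does n divide k? 15 | 41 -> False
Step 4: Sum = 0

0


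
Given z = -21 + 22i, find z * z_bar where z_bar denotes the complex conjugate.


Step 1: conj(z) = -21 - 22i
Step 2: z * conj(z) = (-21)^2 + 22^2
Step 3: = 441 + 484 = 925

925


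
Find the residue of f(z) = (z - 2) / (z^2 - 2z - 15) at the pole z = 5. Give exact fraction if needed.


Step 1: Q(z) = z^2 - 2z - 15 = (z - 5)(z + 3)
Step 2: Q'(z) = 2z - 2
Step 3: Q'(5) = 8, P(5) = 3
Step 4: Res = P(5)/Q'(5) = 3/8 = 3/8

3/8


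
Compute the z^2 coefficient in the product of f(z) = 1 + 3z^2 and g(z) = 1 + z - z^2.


Step 1: z^2 term in f*g comes from: (1)*(-z^2) + (0)*(z) + (3z^2)*(1)
Step 2: = -1 + 0 + 3
Step 3: = 2

2


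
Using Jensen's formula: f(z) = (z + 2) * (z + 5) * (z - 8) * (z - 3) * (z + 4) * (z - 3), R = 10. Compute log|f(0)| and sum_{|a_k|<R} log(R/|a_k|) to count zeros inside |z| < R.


Jensen's formula: (1/2pi)*integral log|f(Re^it)|dt = log|f(0)| + sum_{|a_k|<R} log(R/|a_k|)
Step 1: f(0) = 2 * 5 * (-8) * (-3) * 4 * (-3) = -2880
Step 2: log|f(0)| = log|-2| + log|-5| + log|8| + log|3| + log|-4| + log|3| = 7.9655
Step 3: Zeros inside |z| < 10: -2, -5, 8, 3, -4, 3
Step 4: Jensen sum = log(10/2) + log(10/5) + log(10/8) + log(10/3) + log(10/4) + log(10/3) = 5.85
Step 5: n(R) = number of terms in the Jensen sum = count of zeros inside |z| < 10 = 6

6


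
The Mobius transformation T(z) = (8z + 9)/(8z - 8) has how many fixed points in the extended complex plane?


Step 1: Fixed points satisfy T(z) = z
Step 2: 8z^2 - 16z - 9 = 0
Step 3: Discriminant = (-16)^2 - 4*8*(-9) = 544
Step 4: Number of fixed points = 2

2


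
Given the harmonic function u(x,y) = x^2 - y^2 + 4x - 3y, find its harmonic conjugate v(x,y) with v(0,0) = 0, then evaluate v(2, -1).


Step 1: v_x = -u_y = 2y + 3
Step 2: v_y = u_x = 2x + 4
Step 3: v = 2xy + 3x + 4y + C
Step 4: v(0,0) = 0 => C = 0
Step 5: v(2, -1) = -2

-2


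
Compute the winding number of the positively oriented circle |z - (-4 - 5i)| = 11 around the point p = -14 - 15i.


Step 1: Center c = (-4, -5), radius = 11
Step 2: |p - c|^2 = (-10)^2 + (-10)^2 = 200
Step 3: r^2 = 121
Step 4: |p-c| > r so winding number = 0

0


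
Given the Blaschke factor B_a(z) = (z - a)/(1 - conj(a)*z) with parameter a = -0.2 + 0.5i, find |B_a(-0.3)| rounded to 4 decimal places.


Step 1: Numerator z0 - a = -0.3 - (-0.2 + 0.5i) = -0.1 - 0.5i
Step 2: Denominator 1 - conj(a)*z0 = 1 - (-0.2 - 0.5i)*(-0.3) = 0.94 - 0.15i
Step 3: |z0 - a|^2 = (-0.1)^2 + (-0.5)^2 = 0.26; |1 - conj(a)*z0|^2 = 0.94^2 + (-0.15)^2 = 0.9061
Step 4: |B_a(-0.3)| = sqrt(0.26 / 0.9061) = sqrt(0.286944)
Step 5: = 0.5357

0.5357


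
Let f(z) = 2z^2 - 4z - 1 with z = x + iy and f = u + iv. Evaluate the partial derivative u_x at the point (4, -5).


Step 1: f(z) = 2(x+iy)^2 - 4(x+iy) - 1
Step 2: u = 2(x^2 - y^2) - 4x - 1
Step 3: u_x = 4x - 4
Step 4: At (4, -5): u_x = 16 - 4 = 12

12


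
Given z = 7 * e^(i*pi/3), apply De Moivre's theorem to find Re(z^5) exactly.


Step 1: By De Moivre's theorem, z^5 = 7^5 * e^(i*5*pi/3) = 16807 * (cos(5*pi/3) + i*sin(5*pi/3))
Step 2: |z|^5 = 7^5 = 16807
Step 3: The angle 5*pi/3 already lies in [0, 2*pi)
Step 4: cos(5*pi/3) = 1/2
Step 5: Re(z^5) = 16807 * 1/2 = 16807/2

16807/2


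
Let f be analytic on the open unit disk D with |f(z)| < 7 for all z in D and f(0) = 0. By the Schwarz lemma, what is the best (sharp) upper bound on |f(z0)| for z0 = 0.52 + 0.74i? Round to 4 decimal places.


Step 1: g = f/7 maps D -> D with g(0) = 0, so by the Schwarz lemma |g(z)| <= |z|, i.e. |f(z)| <= 7|z|; this is sharp (f(z) = 7z).
Step 2: |z0|^2 = 0.52^2 + 0.74^2 = 0.818
Step 3: |z0| = sqrt(0.818) = 0.904434
Step 4: Best bound = 7 * |z0| = 7 * 0.904434 = 6.331

6.331


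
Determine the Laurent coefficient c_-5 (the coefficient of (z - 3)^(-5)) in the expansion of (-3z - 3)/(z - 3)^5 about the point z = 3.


Step 1: Write the numerator in powers of (z - 3): -3z - 3 = -3(z - 3) + (-3*3 - 3) = -3(z - 3) - 12
Step 2: Divide by (z - 3)^5: f(z) = -12(z - 3)^(-5) - 3(z - 3)^(-4)
Step 3: This finite sum is the Laurent series of f about z = 3.
Step 4: Coefficient of (z - 3)^(-5) = -3*3 - 3 = -12

-12


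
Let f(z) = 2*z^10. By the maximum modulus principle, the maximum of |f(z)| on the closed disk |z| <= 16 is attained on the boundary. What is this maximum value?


Step 1: On |z| = 16, |f(z)| = 2 * |z|^10 = 2 * 16^10
Step 2: By maximum modulus principle, maximum is on boundary.
Step 3: Maximum = 2 * 1099511627776 = 2199023255552

2199023255552


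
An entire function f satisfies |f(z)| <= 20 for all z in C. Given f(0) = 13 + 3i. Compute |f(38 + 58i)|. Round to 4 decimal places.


Step 1: By Liouville's theorem, a bounded entire function is constant.
Step 2: f(z) = f(0) = 13 + 3i for all z.
Step 3: |f(w)| = |13 + 3i| = sqrt(169 + 9)
Step 4: = 13.3417

13.3417


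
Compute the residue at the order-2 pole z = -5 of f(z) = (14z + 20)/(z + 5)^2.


Step 1: Pole of order 2 at z = -5
Step 2: Res = lim d/dz [(z + 5)^2 * f(z)] as z -> -5
Step 3: (z + 5)^2 * f(z) = 14z + 20
Step 4: d/dz[14z + 20] = 14

14


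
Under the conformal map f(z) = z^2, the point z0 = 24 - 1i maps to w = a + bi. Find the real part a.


Step 1: z0 = 24 - 1i
Step 2: z0^2 = 24^2 - (-1)^2 - 48i
Step 3: real part = 576 - 1 = 575

575


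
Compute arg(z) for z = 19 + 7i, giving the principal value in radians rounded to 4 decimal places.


Step 1: z = 19 + 7i
Step 2: arg(z) = atan2(7, 19)
Step 3: arg(z) = 0.353

0.353


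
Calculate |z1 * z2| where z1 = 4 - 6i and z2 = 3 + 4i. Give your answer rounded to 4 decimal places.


Step 1: |z1| = sqrt(4^2 + (-6)^2) = sqrt(52)
Step 2: |z2| = sqrt(3^2 + 4^2) = sqrt(25)
Step 3: |z1*z2| = |z1|*|z2| = sqrt(52) * sqrt(25) = sqrt(52 * 25) = sqrt(1300)
Step 4: = 36.0555

36.0555


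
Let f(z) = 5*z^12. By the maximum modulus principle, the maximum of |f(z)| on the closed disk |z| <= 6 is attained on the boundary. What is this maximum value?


Step 1: On |z| = 6, |f(z)| = 5 * |z|^12 = 5 * 6^12
Step 2: By maximum modulus principle, maximum is on boundary.
Step 3: Maximum = 5 * 2176782336 = 10883911680

10883911680


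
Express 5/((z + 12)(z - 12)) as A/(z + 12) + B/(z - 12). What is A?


Step 1: Multiply both sides by (z + 12) and set z = -12
Step 2: A = 5 / (-12 - 12)
Step 3: A = 5 / (-24)
Step 4: A = -5/24

-5/24


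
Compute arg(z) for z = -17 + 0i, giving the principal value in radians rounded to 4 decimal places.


Step 1: z = -17 + 0i
Step 2: arg(z) = atan2(0, -17)
Step 3: arg(z) = 3.1416

3.1416


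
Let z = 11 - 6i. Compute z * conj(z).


Step 1: conj(z) = 11 + 6i
Step 2: z * conj(z) = 11^2 + (-6)^2
Step 3: = 121 + 36 = 157

157


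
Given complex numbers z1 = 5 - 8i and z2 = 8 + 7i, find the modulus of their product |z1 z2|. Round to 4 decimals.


Step 1: |z1| = sqrt(5^2 + (-8)^2) = sqrt(89)
Step 2: |z2| = sqrt(8^2 + 7^2) = sqrt(113)
Step 3: |z1*z2| = |z1|*|z2| = sqrt(89) * sqrt(113) = sqrt(89 * 113) = sqrt(10057)
Step 4: = 100.2846

100.2846


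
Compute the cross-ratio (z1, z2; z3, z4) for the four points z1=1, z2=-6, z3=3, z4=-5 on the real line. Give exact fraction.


Step 1: (z1-z3)(z2-z4) = (-2) * (-1) = 2
Step 2: (z1-z4)(z2-z3) = 6 * (-9) = -54
Step 3: Cross-ratio = -2/54 = -1/27

-1/27


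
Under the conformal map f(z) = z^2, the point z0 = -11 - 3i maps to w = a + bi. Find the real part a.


Step 1: z0 = -11 - 3i
Step 2: z0^2 = (-11)^2 - (-3)^2 + 66i
Step 3: real part = 121 - 9 = 112

112


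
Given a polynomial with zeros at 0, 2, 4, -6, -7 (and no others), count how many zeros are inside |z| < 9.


Step 1: Check each root:
  z = 0: |0| = 0 < 9
  z = 2: |2| = 2 < 9
  z = 4: |4| = 4 < 9
  z = -6: |-6| = 6 < 9
  z = -7: |-7| = 7 < 9
Step 2: Count = 5

5


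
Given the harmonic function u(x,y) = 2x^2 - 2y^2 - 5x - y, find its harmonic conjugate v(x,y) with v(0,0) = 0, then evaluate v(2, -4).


Step 1: v_x = -u_y = 4y + 1
Step 2: v_y = u_x = 4x - 5
Step 3: v = 4xy + x - 5y + C
Step 4: v(0,0) = 0 => C = 0
Step 5: v(2, -4) = -10

-10


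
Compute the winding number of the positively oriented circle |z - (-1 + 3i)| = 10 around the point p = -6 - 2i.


Step 1: Center c = (-1, 3), radius = 10
Step 2: |p - c|^2 = (-5)^2 + (-5)^2 = 50
Step 3: r^2 = 100
Step 4: |p-c| < r so winding number = 1

1


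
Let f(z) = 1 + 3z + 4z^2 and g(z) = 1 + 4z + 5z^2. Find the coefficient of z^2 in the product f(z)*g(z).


Step 1: z^2 term in f*g comes from: (1)*(5z^2) + (3z)*(4z) + (4z^2)*(1)
Step 2: = 5 + 12 + 4
Step 3: = 21

21


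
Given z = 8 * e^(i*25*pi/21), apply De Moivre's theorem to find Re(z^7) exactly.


Step 1: By De Moivre's theorem, z^7 = 8^7 * e^(i*7*25*pi/21) = 2097152 * (cos(25*pi/3) + i*sin(25*pi/3))
Step 2: |z|^7 = 8^7 = 2097152
Step 3: Reduce the angle mod 2*pi: 25*pi/3 - 8*pi = pi/3
Step 4: cos(pi/3) = 1/2
Step 5: Re(z^7) = 2097152 * 1/2 = 1048576

1048576


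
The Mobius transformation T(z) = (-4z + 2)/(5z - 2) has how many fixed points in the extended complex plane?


Step 1: Fixed points satisfy T(z) = z
Step 2: 5z^2 + 2z - 2 = 0
Step 3: Discriminant = 2^2 - 4*5*(-2) = 44
Step 4: Number of fixed points = 2

2


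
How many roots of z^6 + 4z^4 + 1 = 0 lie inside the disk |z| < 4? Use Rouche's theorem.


Step 1: On |z| = 4 the three terms have sizes |z^6| = 4^6 = 4096, |4z^4| = 4*4^4 = 1024, |1| = 1
Step 2: The dominant term is g(z) = z^6; let h(z) = 4z^4 + 1 so f = g + h
Step 3: On |z| = 4: |g| = 4096 and |h| <= 1024 + 1 = 1025
Step 4: Since 4096 > 1025, |h| < |g| on |z| = 4, so by Rouche f has the same number of zeros as g inside |z| < 4
Step 5: g(z) = z^6 has 6 zeros (all at the origin) inside |z| < 4. Answer = 6

6


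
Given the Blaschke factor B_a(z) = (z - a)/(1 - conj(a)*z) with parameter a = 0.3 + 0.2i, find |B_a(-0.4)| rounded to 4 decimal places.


Step 1: Numerator z0 - a = -0.4 - (0.3 + 0.2i) = -0.7 - 0.2i
Step 2: Denominator 1 - conj(a)*z0 = 1 - (0.3 - 0.2i)*(-0.4) = 1.12 - 0.08i
Step 3: |z0 - a|^2 = (-0.7)^2 + (-0.2)^2 = 0.53; |1 - conj(a)*z0|^2 = 1.12^2 + (-0.08)^2 = 1.2608
Step 4: |B_a(-0.4)| = sqrt(0.53 / 1.2608) = sqrt(0.420368)
Step 5: = 0.6484

0.6484


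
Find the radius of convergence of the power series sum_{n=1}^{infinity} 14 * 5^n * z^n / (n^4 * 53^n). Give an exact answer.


Step 1: General term a_n = 14 * 5^n / (n^4 * 53^n)
Step 2: By the root test, |a_n|^(1/n) = 14^(1/n) * 5 / (n^(4/n) * 53) -> 5/53 as n -> infinity (since 14^(1/n) -> 1 and n^(4/n) -> 1)
Step 3: R = 1/lim|a_n|^(1/n) = 53/5

53/5


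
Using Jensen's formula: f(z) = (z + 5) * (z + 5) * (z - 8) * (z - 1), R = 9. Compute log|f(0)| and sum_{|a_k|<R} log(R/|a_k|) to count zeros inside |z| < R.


Jensen's formula: (1/2pi)*integral log|f(Re^it)|dt = log|f(0)| + sum_{|a_k|<R} log(R/|a_k|)
Step 1: f(0) = 5 * 5 * (-8) * (-1) = 200
Step 2: log|f(0)| = log|-5| + log|-5| + log|8| + log|1| = 5.2983
Step 3: Zeros inside |z| < 9: -5, -5, 8, 1
Step 4: Jensen sum = log(9/5) + log(9/5) + log(9/8) + log(9/1) = 3.4906
Step 5: n(R) = number of terms in the Jensen sum = count of zeros inside |z| < 9 = 4

4


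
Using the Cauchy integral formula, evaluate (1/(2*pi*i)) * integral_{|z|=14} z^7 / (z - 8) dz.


Step 1: f(z) = z^7, a = 8 is inside |z| = 14
Step 2: By Cauchy integral formula: (1/(2pi*i)) * integral = f(a)
Step 3: f(8) = 8^7 = 2097152

2097152


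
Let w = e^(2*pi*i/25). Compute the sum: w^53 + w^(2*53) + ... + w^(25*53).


Step 1: The sum sum_{j=1}^{n} w^(k*j) equals n if n | k, else 0.
Step 2: Here n = 25, k = 53
Step 3: Does n divide k? 25 | 53 -> False
Step 4: Sum = 0

0


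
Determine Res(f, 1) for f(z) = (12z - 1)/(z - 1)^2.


Step 1: Pole of order 2 at z = 1
Step 2: Res = lim d/dz [(z - 1)^2 * f(z)] as z -> 1
Step 3: (z - 1)^2 * f(z) = 12z - 1
Step 4: d/dz[12z - 1] = 12

12
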